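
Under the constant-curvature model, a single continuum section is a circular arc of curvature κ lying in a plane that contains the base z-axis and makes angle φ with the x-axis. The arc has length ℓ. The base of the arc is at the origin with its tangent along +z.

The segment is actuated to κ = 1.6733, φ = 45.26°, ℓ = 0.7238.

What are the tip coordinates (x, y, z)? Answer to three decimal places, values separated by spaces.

0.273 0.275 0.559

θ = κ·ℓ = 1.6733 × 0.7238 = 1.21113 rad
ρ = (1 − cos θ)/κ = (1 − 0.35196)/1.6733 = 0.38728
z = sin θ / κ = 0.93602/1.6733 = 0.55938
x = ρ cos φ = 0.38728 × cos(45.26°) = 0.27261
y = ρ sin φ = 0.38728 × sin(45.26°) = 0.27509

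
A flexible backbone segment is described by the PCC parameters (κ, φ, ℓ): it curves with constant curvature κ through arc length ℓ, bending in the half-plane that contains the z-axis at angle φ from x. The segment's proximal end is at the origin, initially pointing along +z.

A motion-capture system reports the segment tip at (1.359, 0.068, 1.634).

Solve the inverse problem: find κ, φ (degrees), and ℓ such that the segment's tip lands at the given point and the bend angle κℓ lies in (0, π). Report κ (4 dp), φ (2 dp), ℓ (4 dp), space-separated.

ρ = √(x²+y²) = √(1.359² + 0.068²) = 1.36070
φ = atan2(y, x) mod 360° = atan2(0.068, 1.359) = 2.8645°
|p|² = ρ² + z² = 1.36070² + 1.634² = 4.52146
κ = 2ρ / |p|² = 2×1.36070 / 4.52146 = 0.60189
θ = 2·atan2(ρ, z) = 2·atan2(1.36070, 1.634) = 1.38878 rad
ℓ = θ/κ = 1.38878/0.60189 = 2.30738

0.6019 2.86 2.3074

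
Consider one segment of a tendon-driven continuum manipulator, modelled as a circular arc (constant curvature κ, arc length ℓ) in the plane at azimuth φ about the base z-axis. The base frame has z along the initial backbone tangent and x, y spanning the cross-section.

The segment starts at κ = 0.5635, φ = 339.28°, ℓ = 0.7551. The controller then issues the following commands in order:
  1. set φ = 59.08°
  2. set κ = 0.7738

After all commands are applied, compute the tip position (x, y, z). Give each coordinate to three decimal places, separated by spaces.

initial: κ=0.5635, φ=339.28°, ℓ=0.7551
cmd 1: set φ=59.08° → (κ,φ,ℓ)=(0.5635,59.08°,0.7551) → tip=(0.0813,0.1358,0.7325)
cmd 2: set κ=0.7738 → (κ,φ,ℓ)=(0.7738,59.08°,0.7551) → tip=(0.1102,0.1839,0.7129)

0.110 0.184 0.713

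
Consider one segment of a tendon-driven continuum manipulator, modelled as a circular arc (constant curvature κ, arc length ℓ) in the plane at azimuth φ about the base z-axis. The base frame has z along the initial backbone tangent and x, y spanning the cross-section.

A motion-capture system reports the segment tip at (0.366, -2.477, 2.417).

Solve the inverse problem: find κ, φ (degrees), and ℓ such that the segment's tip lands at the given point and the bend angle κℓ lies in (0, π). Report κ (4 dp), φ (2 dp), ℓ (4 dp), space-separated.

ρ = √(x²+y²) = √(0.366² + -2.477²) = 2.50389
φ = atan2(y, x) mod 360° = atan2(-2.477, 0.366) = 278.4052°
|p|² = ρ² + z² = 2.50389² + 2.417² = 12.11137
κ = 2ρ / |p|² = 2×2.50389 / 12.11137 = 0.41348
θ = 2·atan2(ρ, z) = 2·atan2(2.50389, 2.417) = 1.60611 rad
ℓ = θ/κ = 1.60611/0.41348 = 3.88439

0.4135 278.41 3.8844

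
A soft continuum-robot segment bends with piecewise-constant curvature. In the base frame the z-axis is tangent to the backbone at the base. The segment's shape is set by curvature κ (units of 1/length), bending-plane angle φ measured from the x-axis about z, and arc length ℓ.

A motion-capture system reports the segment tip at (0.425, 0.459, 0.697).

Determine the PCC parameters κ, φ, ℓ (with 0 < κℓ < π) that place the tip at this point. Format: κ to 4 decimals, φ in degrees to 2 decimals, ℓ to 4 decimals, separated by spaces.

ρ = √(x²+y²) = √(0.425² + 0.459²) = 0.62554
φ = atan2(y, x) mod 360° = atan2(0.459, 0.425) = 47.2026°
|p|² = ρ² + z² = 0.62554² + 0.697² = 0.87711
κ = 2ρ / |p|² = 2×0.62554 / 0.87711 = 1.42637
θ = 2·atan2(ρ, z) = 2·atan2(0.62554, 0.697) = 1.46284 rad
ℓ = θ/κ = 1.46284/1.42637 = 1.02557

1.4264 47.20 1.0256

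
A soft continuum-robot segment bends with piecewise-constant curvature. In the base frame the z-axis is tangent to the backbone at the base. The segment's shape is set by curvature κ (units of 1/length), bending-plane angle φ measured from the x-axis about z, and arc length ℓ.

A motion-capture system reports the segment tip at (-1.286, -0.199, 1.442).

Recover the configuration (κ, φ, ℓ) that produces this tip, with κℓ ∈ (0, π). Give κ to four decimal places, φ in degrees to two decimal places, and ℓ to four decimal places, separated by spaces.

0.6898 188.80 2.1285

ρ = √(x²+y²) = √(-1.286² + -0.199²) = 1.30131
φ = atan2(y, x) mod 360° = atan2(-0.199, -1.286) = 188.7964°
|p|² = ρ² + z² = 1.30131² + 1.442² = 3.77276
κ = 2ρ / |p|² = 2×1.30131 / 3.77276 = 0.68984
θ = 2·atan2(ρ, z) = 2·atan2(1.30131, 1.442) = 1.46831 rad
ℓ = θ/κ = 1.46831/0.68984 = 2.12848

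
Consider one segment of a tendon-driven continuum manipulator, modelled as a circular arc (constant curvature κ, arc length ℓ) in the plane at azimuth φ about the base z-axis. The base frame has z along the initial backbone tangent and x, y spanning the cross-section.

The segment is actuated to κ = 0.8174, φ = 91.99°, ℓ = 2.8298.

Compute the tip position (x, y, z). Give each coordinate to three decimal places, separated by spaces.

θ = κ·ℓ = 0.8174 × 2.8298 = 2.31308 rad
ρ = (1 − cos θ)/κ = (1 − -0.67597)/0.8174 = 2.05037
z = sin θ / κ = 0.73693/0.8174 = 0.90155
x = ρ cos φ = 2.05037 × cos(91.99°) = -0.07120
y = ρ sin φ = 2.05037 × sin(91.99°) = 2.04913

-0.071 2.049 0.902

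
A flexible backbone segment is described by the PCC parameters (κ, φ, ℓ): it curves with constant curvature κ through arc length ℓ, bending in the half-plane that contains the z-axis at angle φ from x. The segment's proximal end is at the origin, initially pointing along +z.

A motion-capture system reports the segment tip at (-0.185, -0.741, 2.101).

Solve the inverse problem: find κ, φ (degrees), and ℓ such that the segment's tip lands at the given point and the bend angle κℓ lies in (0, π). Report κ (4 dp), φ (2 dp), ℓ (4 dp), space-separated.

ρ = √(x²+y²) = √(-0.185² + -0.741²) = 0.76374
φ = atan2(y, x) mod 360° = atan2(-0.741, -0.185) = 255.9820°
|p|² = ρ² + z² = 0.76374² + 2.101² = 4.99751
κ = 2ρ / |p|² = 2×0.76374 / 4.99751 = 0.30565
θ = 2·atan2(ρ, z) = 2·atan2(0.76374, 2.101) = 0.69733 rad
ℓ = θ/κ = 0.69733/0.30565 = 2.28145

0.3057 255.98 2.2815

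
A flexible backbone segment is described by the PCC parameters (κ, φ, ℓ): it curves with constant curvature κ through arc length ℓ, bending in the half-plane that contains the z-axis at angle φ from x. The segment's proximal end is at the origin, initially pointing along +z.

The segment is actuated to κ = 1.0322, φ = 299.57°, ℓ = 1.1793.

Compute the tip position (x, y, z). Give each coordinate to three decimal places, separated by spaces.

0.313 -0.551 0.909

θ = κ·ℓ = 1.0322 × 1.1793 = 1.21727 rad
ρ = (1 − cos θ)/κ = (1 − 0.34620)/1.0322 = 0.63340
z = sin θ / κ = 0.93816/1.0322 = 0.90889
x = ρ cos φ = 0.63340 × cos(299.57°) = 0.31257
y = ρ sin φ = 0.63340 × sin(299.57°) = -0.55090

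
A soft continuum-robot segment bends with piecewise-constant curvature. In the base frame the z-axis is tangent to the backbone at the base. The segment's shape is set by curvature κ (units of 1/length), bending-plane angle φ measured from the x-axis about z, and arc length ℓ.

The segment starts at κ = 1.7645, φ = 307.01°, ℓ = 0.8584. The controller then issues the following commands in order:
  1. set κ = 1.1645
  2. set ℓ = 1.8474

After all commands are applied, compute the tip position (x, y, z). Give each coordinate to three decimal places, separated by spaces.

initial: κ=1.7645, φ=307.01°, ℓ=0.8584
cmd 1: set κ=1.1645 → (κ,φ,ℓ)=(1.1645,307.01°,0.8584) → tip=(0.2375,-0.3150,0.7224)
cmd 2: set ℓ=1.8474 → (κ,φ,ℓ)=(1.1645,307.01°,1.8474) → tip=(0.8004,-1.0618,0.7181)

0.800 -1.062 0.718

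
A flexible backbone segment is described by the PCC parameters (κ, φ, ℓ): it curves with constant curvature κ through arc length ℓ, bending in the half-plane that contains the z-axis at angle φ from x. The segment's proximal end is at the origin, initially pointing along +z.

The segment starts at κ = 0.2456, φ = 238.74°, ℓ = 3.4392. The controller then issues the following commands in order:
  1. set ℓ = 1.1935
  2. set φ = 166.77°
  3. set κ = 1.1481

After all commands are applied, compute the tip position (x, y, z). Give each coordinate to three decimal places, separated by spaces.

initial: κ=0.2456, φ=238.74°, ℓ=3.4392
cmd 1: set ℓ=1.1935 → (κ,φ,ℓ)=(0.2456,238.74°,1.1935) → tip=(-0.0901,-0.1485,1.1765)
cmd 2: set φ=166.77° → (κ,φ,ℓ)=(0.2456,166.77°,1.1935) → tip=(-0.1691,0.0397,1.1765)
cmd 3: set κ=1.1481 → (κ,φ,ℓ)=(1.1481,166.77°,1.1935) → tip=(-0.6790,0.1596,0.8535)

-0.679 0.160 0.854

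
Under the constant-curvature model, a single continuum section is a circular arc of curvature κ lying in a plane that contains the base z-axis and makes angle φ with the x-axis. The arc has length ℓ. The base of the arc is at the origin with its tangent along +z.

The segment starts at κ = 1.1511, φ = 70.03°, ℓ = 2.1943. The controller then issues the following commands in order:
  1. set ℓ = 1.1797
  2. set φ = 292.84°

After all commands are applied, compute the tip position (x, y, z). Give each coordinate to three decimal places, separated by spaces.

0.266 -0.631 0.849

initial: κ=1.1511, φ=70.03°, ℓ=2.1943
cmd 1: set ℓ=1.1797 → (κ,φ,ℓ)=(1.1511,70.03°,1.1797) → tip=(0.2340,0.6440,0.8491)
cmd 2: set φ=292.84° → (κ,φ,ℓ)=(1.1511,292.84°,1.1797) → tip=(0.2660,-0.6315,0.8491)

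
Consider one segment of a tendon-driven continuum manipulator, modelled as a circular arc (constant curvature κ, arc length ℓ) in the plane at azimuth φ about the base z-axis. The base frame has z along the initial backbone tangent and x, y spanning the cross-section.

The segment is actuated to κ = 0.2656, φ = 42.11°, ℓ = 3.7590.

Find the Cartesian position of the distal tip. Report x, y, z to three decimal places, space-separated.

1.280 1.157 3.165

θ = κ·ℓ = 0.2656 × 3.7590 = 0.99839 rad
ρ = (1 − cos θ)/κ = (1 − 0.54166)/0.2656 = 1.72569
z = sin θ / κ = 0.84060/0.2656 = 3.16491
x = ρ cos φ = 1.72569 × cos(42.11°) = 1.28022
y = ρ sin φ = 1.72569 × sin(42.11°) = 1.15717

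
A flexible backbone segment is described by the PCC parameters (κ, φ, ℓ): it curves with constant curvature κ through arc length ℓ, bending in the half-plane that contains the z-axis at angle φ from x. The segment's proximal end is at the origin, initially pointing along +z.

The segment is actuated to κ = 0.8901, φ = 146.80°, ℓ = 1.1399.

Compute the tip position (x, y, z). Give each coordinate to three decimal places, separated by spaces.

-0.444 0.290 0.954

θ = κ·ℓ = 0.8901 × 1.1399 = 1.01462 rad
ρ = (1 − cos θ)/κ = (1 − 0.52794)/0.8901 = 0.53035
z = sin θ / κ = 0.84928/0.8901 = 0.95414
x = ρ cos φ = 0.53035 × cos(146.80°) = -0.44378
y = ρ sin φ = 0.53035 × sin(146.80°) = 0.29040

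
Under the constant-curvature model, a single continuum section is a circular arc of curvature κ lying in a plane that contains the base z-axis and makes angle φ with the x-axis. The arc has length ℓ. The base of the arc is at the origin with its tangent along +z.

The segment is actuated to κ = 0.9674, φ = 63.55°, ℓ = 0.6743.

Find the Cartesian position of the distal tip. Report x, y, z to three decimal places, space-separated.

θ = κ·ℓ = 0.9674 × 0.6743 = 0.65232 rad
ρ = (1 − cos θ)/κ = (1 − 0.79468)/0.9674 = 0.21224
z = sin θ / κ = 0.60703/0.9674 = 0.62749
x = ρ cos φ = 0.21224 × cos(63.55°) = 0.09454
y = ρ sin φ = 0.21224 × sin(63.55°) = 0.19002

0.095 0.190 0.627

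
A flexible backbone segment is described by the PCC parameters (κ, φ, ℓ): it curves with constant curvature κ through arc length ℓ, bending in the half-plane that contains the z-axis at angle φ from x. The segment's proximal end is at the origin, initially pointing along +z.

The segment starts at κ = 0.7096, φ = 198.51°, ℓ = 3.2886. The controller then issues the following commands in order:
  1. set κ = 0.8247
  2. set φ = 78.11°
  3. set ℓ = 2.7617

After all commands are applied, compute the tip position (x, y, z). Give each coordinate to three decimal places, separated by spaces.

initial: κ=0.7096, φ=198.51°, ℓ=3.2886
cmd 1: set κ=0.8247 → (κ,φ,ℓ)=(0.8247,198.51°,3.2886) → tip=(-2.1952,-0.7349,0.5049)
cmd 2: set φ=78.11° → (κ,φ,ℓ)=(0.8247,78.11°,3.2886) → tip=(0.4770,2.2653,0.5049)
cmd 3: set ℓ=2.7617 → (κ,φ,ℓ)=(0.8247,78.11°,2.7617) → tip=(0.4121,1.9571,0.9221)

0.412 1.957 0.922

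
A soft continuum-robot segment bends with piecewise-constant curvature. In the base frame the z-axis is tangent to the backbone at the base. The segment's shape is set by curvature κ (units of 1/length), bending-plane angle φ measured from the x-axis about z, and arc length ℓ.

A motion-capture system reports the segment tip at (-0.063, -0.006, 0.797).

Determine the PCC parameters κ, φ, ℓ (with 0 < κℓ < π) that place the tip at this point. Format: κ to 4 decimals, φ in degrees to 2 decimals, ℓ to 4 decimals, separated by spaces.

ρ = √(x²+y²) = √(-0.063² + -0.006²) = 0.06329
φ = atan2(y, x) mod 360° = atan2(-0.006, -0.063) = 185.4403°
|p|² = ρ² + z² = 0.06329² + 0.797² = 0.63921
κ = 2ρ / |p|² = 2×0.06329 / 0.63921 = 0.19801
θ = 2·atan2(ρ, z) = 2·atan2(0.06329, 0.797) = 0.15848 rad
ℓ = θ/κ = 0.15848/0.19801 = 0.80035

0.1980 185.44 0.8003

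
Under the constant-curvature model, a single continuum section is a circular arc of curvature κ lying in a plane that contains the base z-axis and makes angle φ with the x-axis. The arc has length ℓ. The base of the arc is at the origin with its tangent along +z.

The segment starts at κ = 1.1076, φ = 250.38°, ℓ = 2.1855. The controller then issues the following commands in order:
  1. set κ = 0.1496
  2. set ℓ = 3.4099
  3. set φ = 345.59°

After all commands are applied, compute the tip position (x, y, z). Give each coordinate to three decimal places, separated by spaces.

initial: κ=1.1076, φ=250.38°, ℓ=2.1855
cmd 1: set κ=0.1496 → (κ,φ,ℓ)=(0.1496,250.38°,2.1855) → tip=(-0.1189,-0.3335,2.1468)
cmd 2: set ℓ=3.4099 → (κ,φ,ℓ)=(0.1496,250.38°,3.4099) → tip=(-0.2858,-0.8016,3.2639)
cmd 3: set φ=345.59° → (κ,φ,ℓ)=(0.1496,345.59°,3.4099) → tip=(0.8243,-0.2118,3.2639)

0.824 -0.212 3.264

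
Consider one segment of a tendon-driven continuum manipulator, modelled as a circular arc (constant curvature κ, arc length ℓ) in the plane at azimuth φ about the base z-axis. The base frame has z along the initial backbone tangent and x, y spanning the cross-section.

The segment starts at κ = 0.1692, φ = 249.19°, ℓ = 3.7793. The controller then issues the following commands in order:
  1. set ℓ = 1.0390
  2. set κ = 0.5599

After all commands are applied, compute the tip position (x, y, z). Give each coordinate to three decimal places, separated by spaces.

initial: κ=0.1692, φ=249.19°, ℓ=3.7793
cmd 1: set ℓ=1.0390 → (κ,φ,ℓ)=(0.1692,249.19°,1.0390) → tip=(-0.0324,-0.0851,1.0337)
cmd 2: set κ=0.5599 → (κ,φ,ℓ)=(0.5599,249.19°,1.0390) → tip=(-0.1044,-0.2746,0.9814)

-0.104 -0.275 0.981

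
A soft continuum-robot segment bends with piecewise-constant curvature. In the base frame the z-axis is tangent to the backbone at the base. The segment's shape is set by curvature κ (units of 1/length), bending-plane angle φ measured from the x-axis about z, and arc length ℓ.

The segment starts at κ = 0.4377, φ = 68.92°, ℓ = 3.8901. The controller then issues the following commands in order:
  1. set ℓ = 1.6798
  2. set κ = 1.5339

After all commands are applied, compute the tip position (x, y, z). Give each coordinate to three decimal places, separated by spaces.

0.433 1.122 0.349

initial: κ=0.4377, φ=68.92°, ℓ=3.8901
cmd 1: set ℓ=1.6798 → (κ,φ,ℓ)=(0.4377,68.92°,1.6798) → tip=(0.2123,0.5507,1.5325)
cmd 2: set κ=1.5339 → (κ,φ,ℓ)=(1.5339,68.92°,1.6798) → tip=(0.4325,1.1221,0.3490)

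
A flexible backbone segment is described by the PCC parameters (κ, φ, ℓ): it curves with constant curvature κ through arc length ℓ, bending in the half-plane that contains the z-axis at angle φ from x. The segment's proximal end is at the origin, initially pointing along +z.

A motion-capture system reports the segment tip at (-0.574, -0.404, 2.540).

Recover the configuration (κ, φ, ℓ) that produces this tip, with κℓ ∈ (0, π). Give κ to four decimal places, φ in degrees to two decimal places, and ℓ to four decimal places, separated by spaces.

ρ = √(x²+y²) = √(-0.574² + -0.404²) = 0.70192
φ = atan2(y, x) mod 360° = atan2(-0.404, -0.574) = 215.1391°
|p|² = ρ² + z² = 0.70192² + 2.540² = 6.94429
κ = 2ρ / |p|² = 2×0.70192 / 6.94429 = 0.20216
θ = 2·atan2(ρ, z) = 2·atan2(0.70192, 2.540) = 0.53924 rad
ℓ = θ/κ = 0.53924/0.20216 = 2.66740

0.2022 215.14 2.6674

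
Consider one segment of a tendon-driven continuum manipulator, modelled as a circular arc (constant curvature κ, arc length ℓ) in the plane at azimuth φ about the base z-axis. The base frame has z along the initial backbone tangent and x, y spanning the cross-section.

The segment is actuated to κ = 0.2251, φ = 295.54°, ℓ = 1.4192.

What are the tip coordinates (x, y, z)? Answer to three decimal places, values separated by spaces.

θ = κ·ℓ = 0.2251 × 1.4192 = 0.31946 rad
ρ = (1 − cos θ)/κ = (1 − 0.94940)/0.2251 = 0.22477
z = sin θ / κ = 0.31406/0.2251 = 1.39518
x = ρ cos φ = 0.22477 × cos(295.54°) = 0.09691
y = ρ sin φ = 0.22477 × sin(295.54°) = -0.20281

0.097 -0.203 1.395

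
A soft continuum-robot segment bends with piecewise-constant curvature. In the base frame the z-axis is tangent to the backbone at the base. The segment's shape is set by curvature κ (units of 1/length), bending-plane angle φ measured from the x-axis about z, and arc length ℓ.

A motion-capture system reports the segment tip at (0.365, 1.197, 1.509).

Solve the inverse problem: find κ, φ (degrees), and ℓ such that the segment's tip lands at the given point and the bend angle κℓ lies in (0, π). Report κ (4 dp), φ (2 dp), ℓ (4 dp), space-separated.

0.6512 73.04 2.1262

ρ = √(x²+y²) = √(0.365² + 1.197²) = 1.25141
φ = atan2(y, x) mod 360° = atan2(1.197, 0.365) = 73.0420°
|p|² = ρ² + z² = 1.25141² + 1.509² = 3.84312
κ = 2ρ / |p|² = 2×1.25141 / 3.84312 = 0.65125
θ = 2·atan2(ρ, z) = 2·atan2(1.25141, 1.509) = 1.38471 rad
ℓ = θ/κ = 1.38471/0.65125 = 2.12623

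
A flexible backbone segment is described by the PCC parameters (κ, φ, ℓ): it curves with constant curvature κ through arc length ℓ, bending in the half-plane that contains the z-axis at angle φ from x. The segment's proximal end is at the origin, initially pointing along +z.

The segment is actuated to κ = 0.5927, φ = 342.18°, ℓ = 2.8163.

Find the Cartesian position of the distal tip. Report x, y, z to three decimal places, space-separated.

θ = κ·ℓ = 0.5927 × 2.8163 = 1.66922 rad
ρ = (1 − cos θ)/κ = (1 − -0.09827)/0.5927 = 1.85299
z = sin θ / κ = 0.99516/0.5927 = 1.67903
x = ρ cos φ = 1.85299 × cos(342.18°) = 1.76409
y = ρ sin φ = 1.85299 × sin(342.18°) = -0.56707

1.764 -0.567 1.679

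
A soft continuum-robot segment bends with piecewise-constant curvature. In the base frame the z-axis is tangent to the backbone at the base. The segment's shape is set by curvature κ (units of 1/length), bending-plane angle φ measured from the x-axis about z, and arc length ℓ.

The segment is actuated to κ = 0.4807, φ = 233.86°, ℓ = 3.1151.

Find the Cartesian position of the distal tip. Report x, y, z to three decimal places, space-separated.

-1.137 -1.557 2.075

θ = κ·ℓ = 0.4807 × 3.1151 = 1.49743 rad
ρ = (1 − cos θ)/κ = (1 − 0.07330)/0.4807 = 1.92781
z = sin θ / κ = 0.99731/0.4807 = 2.07470
x = ρ cos φ = 1.92781 × cos(233.86°) = -1.13695
y = ρ sin φ = 1.92781 × sin(233.86°) = -1.55686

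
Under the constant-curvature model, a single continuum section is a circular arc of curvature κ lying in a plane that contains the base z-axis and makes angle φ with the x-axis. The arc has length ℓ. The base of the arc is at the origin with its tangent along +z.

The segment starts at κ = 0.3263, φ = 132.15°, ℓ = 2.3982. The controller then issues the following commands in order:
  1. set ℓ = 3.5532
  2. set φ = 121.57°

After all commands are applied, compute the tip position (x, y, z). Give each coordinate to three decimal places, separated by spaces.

-0.963 1.567 2.809

initial: κ=0.3263, φ=132.15°, ℓ=2.3982
cmd 1: set ℓ=3.5532 → (κ,φ,ℓ)=(0.3263,132.15°,3.5532) → tip=(-1.2342,1.3635,2.8090)
cmd 2: set φ=121.57° → (κ,φ,ℓ)=(0.3263,121.57°,3.5532) → tip=(-0.9629,1.5670,2.8090)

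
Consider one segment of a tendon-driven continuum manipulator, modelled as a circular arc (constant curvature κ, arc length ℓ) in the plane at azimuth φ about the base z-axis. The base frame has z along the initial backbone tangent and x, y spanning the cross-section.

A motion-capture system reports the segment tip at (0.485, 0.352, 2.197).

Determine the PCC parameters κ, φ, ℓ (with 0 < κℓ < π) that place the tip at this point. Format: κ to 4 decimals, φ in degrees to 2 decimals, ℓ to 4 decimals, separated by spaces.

0.2311 35.97 2.3044

ρ = √(x²+y²) = √(0.485² + 0.352²) = 0.59927
φ = atan2(y, x) mod 360° = atan2(0.352, 0.485) = 35.9711°
|p|² = ρ² + z² = 0.59927² + 2.197² = 5.18594
κ = 2ρ / |p|² = 2×0.59927 / 5.18594 = 0.23111
θ = 2·atan2(ρ, z) = 2·atan2(0.59927, 2.197) = 0.53258 rad
ℓ = θ/κ = 0.53258/0.23111 = 2.30440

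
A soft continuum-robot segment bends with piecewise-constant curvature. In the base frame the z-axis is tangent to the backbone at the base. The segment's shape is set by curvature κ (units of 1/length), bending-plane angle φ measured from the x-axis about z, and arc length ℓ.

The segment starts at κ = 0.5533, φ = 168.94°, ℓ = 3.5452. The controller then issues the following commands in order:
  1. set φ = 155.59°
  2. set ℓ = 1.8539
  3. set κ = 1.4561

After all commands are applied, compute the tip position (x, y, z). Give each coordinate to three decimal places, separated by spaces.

-1.191 0.540 0.294

initial: κ=0.5533, φ=168.94°, ℓ=3.5452
cmd 1: set φ=155.59° → (κ,φ,ℓ)=(0.5533,155.59°,3.5452) → tip=(-2.2727,1.0314,1.6711)
cmd 2: set ℓ=1.8539 → (κ,φ,ℓ)=(0.5533,155.59°,1.8539) → tip=(-0.7925,0.3597,1.5455)
cmd 3: set κ=1.4561 → (κ,φ,ℓ)=(1.4561,155.59°,1.8539) → tip=(-1.1906,0.5403,0.2938)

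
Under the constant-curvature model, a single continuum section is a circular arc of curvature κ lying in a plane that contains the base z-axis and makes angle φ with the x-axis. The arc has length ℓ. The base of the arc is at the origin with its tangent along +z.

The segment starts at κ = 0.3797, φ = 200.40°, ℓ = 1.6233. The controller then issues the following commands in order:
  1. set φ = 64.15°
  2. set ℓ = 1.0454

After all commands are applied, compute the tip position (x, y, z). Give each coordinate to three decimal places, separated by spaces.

0.089 0.184 1.018

initial: κ=0.3797, φ=200.40°, ℓ=1.6233
cmd 1: set φ=64.15° → (κ,φ,ℓ)=(0.3797,64.15°,1.6233) → tip=(0.2113,0.4361,1.5225)
cmd 2: set ℓ=1.0454 → (κ,φ,ℓ)=(0.3797,64.15°,1.0454) → tip=(0.0893,0.1843,1.0182)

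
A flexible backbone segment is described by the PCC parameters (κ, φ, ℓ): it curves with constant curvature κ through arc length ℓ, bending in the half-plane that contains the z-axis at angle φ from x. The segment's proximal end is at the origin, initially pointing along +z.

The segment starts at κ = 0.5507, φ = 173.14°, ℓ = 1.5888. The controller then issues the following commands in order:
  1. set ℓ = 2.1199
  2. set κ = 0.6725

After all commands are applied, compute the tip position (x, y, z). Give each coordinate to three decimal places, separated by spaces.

initial: κ=0.5507, φ=173.14°, ℓ=1.5888
cmd 1: set ℓ=2.1199 → (κ,φ,ℓ)=(0.5507,173.14°,2.1199) → tip=(-1.0952,0.1318,1.6701)
cmd 2: set κ=0.6725 → (κ,φ,ℓ)=(0.6725,173.14°,2.1199) → tip=(-1.2628,0.1519,1.4713)

-1.263 0.152 1.471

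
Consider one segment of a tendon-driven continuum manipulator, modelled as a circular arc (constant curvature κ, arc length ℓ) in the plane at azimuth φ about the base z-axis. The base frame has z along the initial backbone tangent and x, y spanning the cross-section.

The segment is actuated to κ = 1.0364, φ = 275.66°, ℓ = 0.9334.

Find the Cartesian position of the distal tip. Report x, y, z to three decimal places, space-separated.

θ = κ·ℓ = 1.0364 × 0.9334 = 0.96738 rad
ρ = (1 − cos θ)/κ = (1 − 0.56746)/1.0364 = 0.41735
z = sin θ / κ = 0.82340/1.0364 = 0.79448
x = ρ cos φ = 0.41735 × cos(275.66°) = 0.04116
y = ρ sin φ = 0.41735 × sin(275.66°) = -0.41531

0.041 -0.415 0.794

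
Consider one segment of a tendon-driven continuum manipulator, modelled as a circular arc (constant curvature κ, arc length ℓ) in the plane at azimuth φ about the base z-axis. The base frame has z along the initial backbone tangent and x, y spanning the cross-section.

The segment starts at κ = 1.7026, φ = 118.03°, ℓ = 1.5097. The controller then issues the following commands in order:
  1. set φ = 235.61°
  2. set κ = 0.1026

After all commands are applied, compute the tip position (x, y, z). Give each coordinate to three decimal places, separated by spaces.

-0.066 -0.096 1.504

initial: κ=1.7026, φ=118.03°, ℓ=1.5097
cmd 1: set φ=235.61° → (κ,φ,ℓ)=(1.7026,235.61°,1.5097) → tip=(-0.6108,-0.8924,0.3175)
cmd 2: set κ=0.1026 → (κ,φ,ℓ)=(0.1026,235.61°,1.5097) → tip=(-0.0659,-0.0963,1.5037)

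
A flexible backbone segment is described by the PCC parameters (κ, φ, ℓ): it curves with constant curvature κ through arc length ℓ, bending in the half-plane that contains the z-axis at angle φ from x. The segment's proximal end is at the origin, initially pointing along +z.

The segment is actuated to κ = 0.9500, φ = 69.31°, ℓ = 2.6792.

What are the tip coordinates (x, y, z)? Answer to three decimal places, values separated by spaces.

θ = κ·ℓ = 0.9500 × 2.6792 = 2.54524 rad
ρ = (1 − cos θ)/κ = (1 − -0.82739)/0.9500 = 1.92357
z = sin θ / κ = 0.56163/0.9500 = 0.59119
x = ρ cos φ = 1.92357 × cos(69.31°) = 0.67962
y = ρ sin φ = 1.92357 × sin(69.31°) = 1.79951

0.680 1.800 0.591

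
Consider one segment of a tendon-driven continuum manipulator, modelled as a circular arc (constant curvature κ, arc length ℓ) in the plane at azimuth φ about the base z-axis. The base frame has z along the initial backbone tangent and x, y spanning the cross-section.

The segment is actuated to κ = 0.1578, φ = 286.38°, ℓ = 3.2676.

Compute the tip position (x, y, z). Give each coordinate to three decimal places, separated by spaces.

θ = κ·ℓ = 0.1578 × 3.2676 = 0.51563 rad
ρ = (1 − cos θ)/κ = (1 − 0.86998)/0.1578 = 0.82393
z = sin θ / κ = 0.49308/0.1578 = 3.12472
x = ρ cos φ = 0.82393 × cos(286.38°) = 0.23235
y = ρ sin φ = 0.82393 × sin(286.38°) = -0.79049

0.232 -0.790 3.125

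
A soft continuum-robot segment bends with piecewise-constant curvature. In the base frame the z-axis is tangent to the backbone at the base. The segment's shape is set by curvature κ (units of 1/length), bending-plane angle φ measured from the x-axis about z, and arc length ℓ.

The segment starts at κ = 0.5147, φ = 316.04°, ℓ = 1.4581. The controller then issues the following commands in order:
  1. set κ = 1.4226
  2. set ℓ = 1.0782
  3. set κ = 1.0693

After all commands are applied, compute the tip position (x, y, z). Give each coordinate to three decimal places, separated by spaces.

initial: κ=0.5147, φ=316.04°, ℓ=1.4581
cmd 1: set κ=1.4226 → (κ,φ,ℓ)=(1.4226,316.04°,1.4581) → tip=(0.7501,-0.7234,0.6157)
cmd 2: set ℓ=1.0782 → (κ,φ,ℓ)=(1.4226,316.04°,1.0782) → tip=(0.4873,-0.4699,0.7025)
cmd 3: set κ=1.0693 → (κ,φ,ℓ)=(1.0693,316.04°,1.0782) → tip=(0.4000,-0.3857,0.8547)

0.400 -0.386 0.855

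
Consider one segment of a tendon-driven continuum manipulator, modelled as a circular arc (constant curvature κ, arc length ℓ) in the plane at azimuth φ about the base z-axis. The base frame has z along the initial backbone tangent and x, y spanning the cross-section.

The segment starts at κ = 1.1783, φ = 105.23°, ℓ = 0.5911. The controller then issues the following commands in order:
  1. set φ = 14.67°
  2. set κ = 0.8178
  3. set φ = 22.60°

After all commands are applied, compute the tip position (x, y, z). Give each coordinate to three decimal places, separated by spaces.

0.129 0.054 0.568

initial: κ=1.1783, φ=105.23°, ℓ=0.5911
cmd 1: set φ=14.67° → (κ,φ,ℓ)=(1.1783,14.67°,0.5911) → tip=(0.1912,0.0501,0.5445)
cmd 2: set κ=0.8178 → (κ,φ,ℓ)=(0.8178,14.67°,0.5911) → tip=(0.1355,0.0355,0.5683)
cmd 3: set φ=22.60° → (κ,φ,ℓ)=(0.8178,22.60°,0.5911) → tip=(0.1293,0.0538,0.5683)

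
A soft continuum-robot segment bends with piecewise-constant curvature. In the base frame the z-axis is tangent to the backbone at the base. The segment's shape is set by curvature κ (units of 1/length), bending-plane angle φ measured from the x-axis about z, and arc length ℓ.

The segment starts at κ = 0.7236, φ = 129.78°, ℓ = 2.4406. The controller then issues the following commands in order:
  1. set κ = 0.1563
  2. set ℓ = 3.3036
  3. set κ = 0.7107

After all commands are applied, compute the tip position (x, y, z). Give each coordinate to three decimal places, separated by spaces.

initial: κ=0.7236, φ=129.78°, ℓ=2.4406
cmd 1: set κ=0.1563 → (κ,φ,ℓ)=(0.1563,129.78°,2.4406) → tip=(-0.2943,0.3534,2.3818)
cmd 2: set ℓ=3.3036 → (κ,φ,ℓ)=(0.1563,129.78°,3.3036) → tip=(-0.5337,0.6410,3.1587)
cmd 3: set κ=0.7107 → (κ,φ,ℓ)=(0.7107,129.78°,3.3036) → tip=(-1.5316,1.8396,1.0032)

-1.532 1.840 1.003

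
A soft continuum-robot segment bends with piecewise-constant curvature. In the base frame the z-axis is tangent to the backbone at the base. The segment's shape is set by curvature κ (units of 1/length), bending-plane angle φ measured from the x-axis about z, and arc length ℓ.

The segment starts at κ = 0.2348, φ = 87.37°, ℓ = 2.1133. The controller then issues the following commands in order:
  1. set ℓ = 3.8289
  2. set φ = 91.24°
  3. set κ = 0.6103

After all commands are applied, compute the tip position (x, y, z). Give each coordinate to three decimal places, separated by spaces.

-0.060 2.774 1.181

initial: κ=0.2348, φ=87.37°, ℓ=2.1133
cmd 1: set ℓ=3.8289 → (κ,φ,ℓ)=(0.2348,87.37°,3.8289) → tip=(0.0738,1.6066,3.3336)
cmd 2: set φ=91.24° → (κ,φ,ℓ)=(0.2348,91.24°,3.8289) → tip=(-0.0348,1.6079,3.3336)
cmd 3: set κ=0.6103 → (κ,φ,ℓ)=(0.6103,91.24°,3.8289) → tip=(-0.0600,2.7738,1.1809)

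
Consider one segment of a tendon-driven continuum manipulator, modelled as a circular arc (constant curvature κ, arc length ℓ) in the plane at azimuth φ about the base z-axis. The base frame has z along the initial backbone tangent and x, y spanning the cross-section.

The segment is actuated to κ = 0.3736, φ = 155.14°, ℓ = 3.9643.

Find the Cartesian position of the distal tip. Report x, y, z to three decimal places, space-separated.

-2.211 1.024 2.666

θ = κ·ℓ = 0.3736 × 3.9643 = 1.48106 rad
ρ = (1 − cos θ)/κ = (1 − 0.08961)/0.3736 = 2.43679
z = sin θ / κ = 0.99598/0.3736 = 2.66589
x = ρ cos φ = 2.43679 × cos(155.14°) = -2.21100
y = ρ sin φ = 2.43679 × sin(155.14°) = 1.02443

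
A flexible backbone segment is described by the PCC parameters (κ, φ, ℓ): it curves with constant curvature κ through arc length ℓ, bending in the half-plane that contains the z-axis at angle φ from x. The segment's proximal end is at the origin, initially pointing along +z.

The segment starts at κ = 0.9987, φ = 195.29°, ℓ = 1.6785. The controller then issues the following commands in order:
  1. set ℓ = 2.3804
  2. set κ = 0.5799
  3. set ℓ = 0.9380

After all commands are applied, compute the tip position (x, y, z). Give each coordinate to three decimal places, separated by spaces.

initial: κ=0.9987, φ=195.29°, ℓ=1.6785
cmd 1: set ℓ=2.3804 → (κ,φ,ℓ)=(0.9987,195.29°,2.3804) → tip=(-1.6631,-0.4547,0.6929)
cmd 2: set κ=0.5799 → (κ,φ,ℓ)=(0.5799,195.29°,2.3804) → tip=(-1.3486,-0.3687,1.6933)
cmd 3: set ℓ=0.9380 → (κ,φ,ℓ)=(0.5799,195.29°,0.9380) → tip=(-0.2401,-0.0656,0.8924)

-0.240 -0.066 0.892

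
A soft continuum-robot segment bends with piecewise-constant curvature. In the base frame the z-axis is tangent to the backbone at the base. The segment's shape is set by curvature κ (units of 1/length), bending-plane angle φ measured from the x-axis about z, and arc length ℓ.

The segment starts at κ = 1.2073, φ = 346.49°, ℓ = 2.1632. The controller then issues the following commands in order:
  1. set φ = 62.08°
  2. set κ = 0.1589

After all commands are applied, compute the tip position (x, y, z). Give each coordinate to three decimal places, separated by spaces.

0.172 0.325 2.121

initial: κ=1.2073, φ=346.49°, ℓ=2.1632
cmd 1: set φ=62.08° → (κ,φ,ℓ)=(1.2073,62.08°,2.1632) → tip=(0.7225,1.3634,0.4187)
cmd 2: set κ=0.1589 → (κ,φ,ℓ)=(0.1589,62.08°,2.1632) → tip=(0.1724,0.3253,2.1209)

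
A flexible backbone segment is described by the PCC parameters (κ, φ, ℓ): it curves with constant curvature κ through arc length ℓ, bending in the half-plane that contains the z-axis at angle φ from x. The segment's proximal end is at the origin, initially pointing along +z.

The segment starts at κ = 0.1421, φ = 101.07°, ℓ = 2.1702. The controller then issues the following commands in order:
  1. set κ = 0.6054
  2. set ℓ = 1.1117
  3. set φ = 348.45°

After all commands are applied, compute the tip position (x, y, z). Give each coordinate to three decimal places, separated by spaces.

initial: κ=0.1421, φ=101.07°, ℓ=2.1702
cmd 1: set κ=0.6054 → (κ,φ,ℓ)=(0.6054,101.07°,2.1702) → tip=(-0.2366,1.2091,1.5976)
cmd 2: set ℓ=1.1117 → (κ,φ,ℓ)=(0.6054,101.07°,1.1117) → tip=(-0.0692,0.3535,1.0297)
cmd 3: set φ=348.45° → (κ,φ,ℓ)=(0.6054,348.45°,1.1117) → tip=(0.3529,-0.0721,1.0297)

0.353 -0.072 1.030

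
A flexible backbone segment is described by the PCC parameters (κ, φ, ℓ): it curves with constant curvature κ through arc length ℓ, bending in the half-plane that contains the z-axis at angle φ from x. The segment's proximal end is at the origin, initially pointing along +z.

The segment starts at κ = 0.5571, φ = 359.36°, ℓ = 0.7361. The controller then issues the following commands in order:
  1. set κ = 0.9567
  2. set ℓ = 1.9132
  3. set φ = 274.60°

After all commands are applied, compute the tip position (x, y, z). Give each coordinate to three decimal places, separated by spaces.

initial: κ=0.5571, φ=359.36°, ℓ=0.7361
cmd 1: set κ=0.9567 → (κ,φ,ℓ)=(0.9567,359.36°,0.7361) → tip=(0.2486,-0.0028,0.6767)
cmd 2: set ℓ=1.9132 → (κ,φ,ℓ)=(0.9567,359.36°,1.9132) → tip=(1.3135,-0.0147,1.0102)
cmd 3: set φ=274.60° → (κ,φ,ℓ)=(0.9567,274.60°,1.9132) → tip=(0.1053,-1.3093,1.0102)

0.105 -1.309 1.010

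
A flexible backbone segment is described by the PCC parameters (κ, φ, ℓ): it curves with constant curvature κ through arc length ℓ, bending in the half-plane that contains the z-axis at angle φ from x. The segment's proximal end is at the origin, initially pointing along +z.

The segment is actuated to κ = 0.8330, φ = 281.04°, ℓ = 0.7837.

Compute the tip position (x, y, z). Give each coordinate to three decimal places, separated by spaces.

0.047 -0.242 0.729

θ = κ·ℓ = 0.8330 × 0.7837 = 0.65282 rad
ρ = (1 − cos θ)/κ = (1 − 0.79437)/0.8330 = 0.24685
z = sin θ / κ = 0.60743/0.8330 = 0.72921
x = ρ cos φ = 0.24685 × cos(281.04°) = 0.04727
y = ρ sin φ = 0.24685 × sin(281.04°) = -0.24228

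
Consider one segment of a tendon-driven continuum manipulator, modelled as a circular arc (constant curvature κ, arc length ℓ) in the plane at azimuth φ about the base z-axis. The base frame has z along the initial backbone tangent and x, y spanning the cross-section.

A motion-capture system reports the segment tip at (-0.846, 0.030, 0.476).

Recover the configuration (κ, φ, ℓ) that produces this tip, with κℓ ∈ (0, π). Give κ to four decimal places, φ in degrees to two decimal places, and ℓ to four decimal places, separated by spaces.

ρ = √(x²+y²) = √(-0.846² + 0.030²) = 0.84653
φ = atan2(y, x) mod 360° = atan2(0.030, -0.846) = 177.9691°
|p|² = ρ² + z² = 0.84653² + 0.476² = 0.94319
κ = 2ρ / |p|² = 2×0.84653 / 0.94319 = 1.79504
θ = 2·atan2(ρ, z) = 2·atan2(0.84653, 0.476) = 2.11713 rad
ℓ = θ/κ = 2.11713/1.79504 = 1.17943

1.7950 177.97 1.1794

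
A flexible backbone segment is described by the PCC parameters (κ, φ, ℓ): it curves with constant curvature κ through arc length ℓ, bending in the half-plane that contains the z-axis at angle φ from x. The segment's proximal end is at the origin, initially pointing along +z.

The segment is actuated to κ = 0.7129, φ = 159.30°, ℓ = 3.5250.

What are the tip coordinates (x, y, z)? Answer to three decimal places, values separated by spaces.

-2.374 0.897 0.825

θ = κ·ℓ = 0.7129 × 3.5250 = 2.51297 rad
ρ = (1 − cos θ)/κ = (1 − -0.80884)/0.7129 = 2.53730
z = sin θ / κ = 0.58803/0.7129 = 0.82484
x = ρ cos φ = 2.53730 × cos(159.30°) = -2.37350
y = ρ sin φ = 2.53730 × sin(159.30°) = 0.89687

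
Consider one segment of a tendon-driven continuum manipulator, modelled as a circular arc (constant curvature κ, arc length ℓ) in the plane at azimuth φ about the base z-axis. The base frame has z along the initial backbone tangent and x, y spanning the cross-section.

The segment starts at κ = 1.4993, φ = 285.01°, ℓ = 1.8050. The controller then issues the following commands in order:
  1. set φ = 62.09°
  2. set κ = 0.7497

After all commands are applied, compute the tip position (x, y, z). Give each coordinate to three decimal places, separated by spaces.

initial: κ=1.4993, φ=285.01°, ℓ=1.8050
cmd 1: set φ=62.09° → (κ,φ,ℓ)=(1.4993,62.09°,1.8050) → tip=(0.5953,1.1238,0.2813)
cmd 2: set κ=0.7497 → (κ,φ,ℓ)=(0.7497,62.09°,1.8050) → tip=(0.4896,0.9243,1.3024)

0.490 0.924 1.302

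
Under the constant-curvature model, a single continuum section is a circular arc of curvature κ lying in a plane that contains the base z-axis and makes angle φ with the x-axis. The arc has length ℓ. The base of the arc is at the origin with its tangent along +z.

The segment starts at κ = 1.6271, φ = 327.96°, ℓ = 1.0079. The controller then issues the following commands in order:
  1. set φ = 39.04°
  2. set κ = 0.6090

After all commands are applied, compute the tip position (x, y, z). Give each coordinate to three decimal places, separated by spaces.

0.233 0.189 0.946

initial: κ=1.6271, φ=327.96°, ℓ=1.0079
cmd 1: set φ=39.04° → (κ,φ,ℓ)=(1.6271,39.04°,1.0079) → tip=(0.5103,0.4139,0.6131)
cmd 2: set κ=0.6090 → (κ,φ,ℓ)=(0.6090,39.04°,1.0079) → tip=(0.2328,0.1888,0.9458)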